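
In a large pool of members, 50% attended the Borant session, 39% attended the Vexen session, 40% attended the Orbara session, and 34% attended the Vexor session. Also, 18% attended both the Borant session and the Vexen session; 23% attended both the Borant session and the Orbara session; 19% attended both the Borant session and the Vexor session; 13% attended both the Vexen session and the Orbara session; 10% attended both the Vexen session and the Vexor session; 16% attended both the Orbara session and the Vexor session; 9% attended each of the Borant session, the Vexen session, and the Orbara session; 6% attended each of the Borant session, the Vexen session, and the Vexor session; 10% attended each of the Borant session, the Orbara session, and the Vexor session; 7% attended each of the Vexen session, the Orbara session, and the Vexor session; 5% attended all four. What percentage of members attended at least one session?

91%

Apply inclusion-exclusion:
P(union) = 50 + 39 + 40 + 34 − 18 − 23 − 19 − 13 − 10 − 16 + 9 + 6 + 10 + 7 − 5 = 91%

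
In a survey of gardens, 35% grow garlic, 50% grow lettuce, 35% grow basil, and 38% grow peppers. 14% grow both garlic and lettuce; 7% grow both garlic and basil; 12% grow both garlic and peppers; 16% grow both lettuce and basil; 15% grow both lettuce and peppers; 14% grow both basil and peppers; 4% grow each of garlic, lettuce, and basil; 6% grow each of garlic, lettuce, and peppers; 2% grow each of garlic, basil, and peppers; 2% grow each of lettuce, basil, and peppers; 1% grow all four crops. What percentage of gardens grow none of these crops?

7%

P(≥1) = 35 + 50 + 35 + 38 − 14 − 7 − 12 − 16 − 15 − 14 + 4 + 6 + 2 + 2 − 1 = 93%
P(none) = 100% − 93% = 7%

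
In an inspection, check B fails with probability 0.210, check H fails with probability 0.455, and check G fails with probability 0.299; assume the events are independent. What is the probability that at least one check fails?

0.69818445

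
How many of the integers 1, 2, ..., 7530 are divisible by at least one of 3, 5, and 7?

4087

floor(7530/3) + floor(7530/5) + floor(7530/7) − floor(7530/15) − floor(7530/21) − floor(7530/35) + floor(7530/105) = 2510 + 1506 + 1075 − 502 − 358 − 215 + 71 = 4087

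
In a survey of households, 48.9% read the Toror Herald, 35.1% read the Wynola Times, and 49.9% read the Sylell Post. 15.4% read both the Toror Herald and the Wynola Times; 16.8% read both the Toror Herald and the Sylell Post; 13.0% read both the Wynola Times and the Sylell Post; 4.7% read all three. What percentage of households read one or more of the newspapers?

P(≥1) = 48.9 + 35.1 + 49.9 − 15.4 − 16.8 − 13.0 + 4.7 = 93.4%

93.4%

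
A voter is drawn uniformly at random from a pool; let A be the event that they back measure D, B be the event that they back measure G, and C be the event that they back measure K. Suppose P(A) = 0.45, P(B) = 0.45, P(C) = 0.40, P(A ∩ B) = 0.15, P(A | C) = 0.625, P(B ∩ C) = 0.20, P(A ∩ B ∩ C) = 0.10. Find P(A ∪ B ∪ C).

0.80

P(A ∩ C) = P(C)·P(A|C) = 0.40 × 0.625 = 0.25
P(A ∪ B ∪ C) = 0.45 + 0.45 + 0.40 − 0.15 − 0.25 − 0.20 + 0.10 = 0.80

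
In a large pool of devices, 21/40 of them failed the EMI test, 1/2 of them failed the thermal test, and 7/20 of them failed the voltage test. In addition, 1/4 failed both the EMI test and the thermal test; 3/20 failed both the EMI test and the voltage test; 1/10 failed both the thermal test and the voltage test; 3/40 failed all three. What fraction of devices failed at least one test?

Apply inclusion-exclusion:
P(union) = 21/40 + 1/2 + 7/20 − 1/4 − 3/20 − 1/10 + 3/40 = 19/20

19/20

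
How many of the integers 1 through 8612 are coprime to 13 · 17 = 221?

662 + 506 − 38 = 1130
8612 − 1130 = 7482

7482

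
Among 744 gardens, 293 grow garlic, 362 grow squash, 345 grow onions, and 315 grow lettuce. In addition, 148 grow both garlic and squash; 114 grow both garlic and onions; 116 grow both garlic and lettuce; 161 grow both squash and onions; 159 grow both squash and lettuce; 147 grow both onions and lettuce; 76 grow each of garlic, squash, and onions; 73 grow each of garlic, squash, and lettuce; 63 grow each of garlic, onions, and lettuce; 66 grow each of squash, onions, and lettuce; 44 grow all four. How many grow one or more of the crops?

704

|union| = 293 + 362 + 345 + 315 − 148 − 114 − 116 − 161 − 159 − 147 + 76 + 73 + 63 + 66 − 44 = 704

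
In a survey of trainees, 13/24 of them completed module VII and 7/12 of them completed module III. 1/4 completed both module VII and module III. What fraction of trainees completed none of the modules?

1/8

Inclusion–exclusion gives
P(union) = 13/24 + 7/12 − 1/4 = 7/8
P(none) = 1 − 7/8 = 1/8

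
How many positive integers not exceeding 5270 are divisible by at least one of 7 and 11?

1163

By inclusion–exclusion:
752 + 479 − 68 = 1163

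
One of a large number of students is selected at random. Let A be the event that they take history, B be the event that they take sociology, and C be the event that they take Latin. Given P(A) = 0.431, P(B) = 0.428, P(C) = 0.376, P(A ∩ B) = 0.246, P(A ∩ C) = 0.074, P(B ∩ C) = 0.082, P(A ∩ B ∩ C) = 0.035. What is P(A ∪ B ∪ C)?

P(A ∪ B ∪ C) = 0.431 + 0.428 + 0.376 − 0.246 − 0.074 − 0.082 + 0.035 = 0.868

0.868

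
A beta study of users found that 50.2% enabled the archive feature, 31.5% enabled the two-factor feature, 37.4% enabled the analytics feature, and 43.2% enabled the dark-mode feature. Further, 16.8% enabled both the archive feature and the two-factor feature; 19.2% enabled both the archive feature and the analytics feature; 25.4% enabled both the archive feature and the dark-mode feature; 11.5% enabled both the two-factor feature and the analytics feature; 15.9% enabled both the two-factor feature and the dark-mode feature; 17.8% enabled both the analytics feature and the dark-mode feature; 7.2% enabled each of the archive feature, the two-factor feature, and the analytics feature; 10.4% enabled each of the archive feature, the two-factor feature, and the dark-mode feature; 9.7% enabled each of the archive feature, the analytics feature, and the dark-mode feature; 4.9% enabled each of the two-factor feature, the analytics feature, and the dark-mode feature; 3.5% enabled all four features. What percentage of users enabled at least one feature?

By inclusion–exclusion:
P(union) = 50.2 + 31.5 + 37.4 + 43.2 − 16.8 − 19.2 − 25.4 − 11.5 − 15.9 − 17.8 + 7.2 + 10.4 + 9.7 + 4.9 − 3.5 = 84.4%

84.4%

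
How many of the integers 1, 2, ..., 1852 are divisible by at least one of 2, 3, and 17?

1271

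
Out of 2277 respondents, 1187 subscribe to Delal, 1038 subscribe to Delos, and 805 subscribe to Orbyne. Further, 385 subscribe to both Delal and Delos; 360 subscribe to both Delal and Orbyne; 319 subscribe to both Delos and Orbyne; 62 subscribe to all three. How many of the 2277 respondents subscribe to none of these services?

249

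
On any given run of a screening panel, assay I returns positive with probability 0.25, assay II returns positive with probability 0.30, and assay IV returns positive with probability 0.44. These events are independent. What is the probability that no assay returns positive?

P(none) = (1 − 0.25) × (1 − 0.30) × (1 − 0.44) = 0.75 × 0.70 × 0.56 = 0.294

0.294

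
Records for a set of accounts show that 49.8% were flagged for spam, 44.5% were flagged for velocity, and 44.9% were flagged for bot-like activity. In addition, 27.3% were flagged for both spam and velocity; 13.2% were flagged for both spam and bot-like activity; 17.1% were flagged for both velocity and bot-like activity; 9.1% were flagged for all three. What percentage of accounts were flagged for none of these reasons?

Using inclusion–exclusion:
P(union) = 49.8 + 44.5 + 44.9 − 27.3 − 13.2 − 17.1 + 9.1 = 90.7%
P(none) = 100% − 90.7% = 9.3%

9.3%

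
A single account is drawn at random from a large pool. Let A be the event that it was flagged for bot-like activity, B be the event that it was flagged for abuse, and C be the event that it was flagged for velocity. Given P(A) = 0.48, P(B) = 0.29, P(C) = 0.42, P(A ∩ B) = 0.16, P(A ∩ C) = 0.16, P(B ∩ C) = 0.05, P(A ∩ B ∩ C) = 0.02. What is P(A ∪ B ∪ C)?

0.84

P(A ∪ B ∪ C) = 0.48 + 0.29 + 0.42 − 0.16 − 0.16 − 0.05 + 0.02 = 0.84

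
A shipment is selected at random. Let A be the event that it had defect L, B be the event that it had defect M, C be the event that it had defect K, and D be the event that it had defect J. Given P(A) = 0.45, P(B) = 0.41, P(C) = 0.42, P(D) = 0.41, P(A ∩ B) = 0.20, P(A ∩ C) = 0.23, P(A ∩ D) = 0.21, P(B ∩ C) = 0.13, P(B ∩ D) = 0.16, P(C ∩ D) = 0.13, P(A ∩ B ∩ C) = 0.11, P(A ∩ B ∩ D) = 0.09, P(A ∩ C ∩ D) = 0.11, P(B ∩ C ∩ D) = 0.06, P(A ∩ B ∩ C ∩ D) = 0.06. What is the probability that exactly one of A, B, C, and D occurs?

Using the inclusion–exclusion count for exactly one event:
P(exactly one) = 0.45 + 0.41 + 0.42 + 0.41 − 2·0.20 − 2·0.23 − 2·0.21 − 2·0.13 − 2·0.16 − 2·0.13 + 3·0.11 + 3·0.09 + 3·0.11 + 3·0.06 − 4·0.06 = 0.44

0.44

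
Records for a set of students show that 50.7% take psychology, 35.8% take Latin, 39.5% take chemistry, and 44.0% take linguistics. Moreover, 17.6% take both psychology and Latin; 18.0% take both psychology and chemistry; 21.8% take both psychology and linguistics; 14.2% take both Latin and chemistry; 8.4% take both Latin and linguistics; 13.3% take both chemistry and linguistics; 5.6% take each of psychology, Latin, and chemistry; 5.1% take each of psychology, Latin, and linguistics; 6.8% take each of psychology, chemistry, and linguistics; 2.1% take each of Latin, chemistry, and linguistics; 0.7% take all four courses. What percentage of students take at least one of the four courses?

95.6%

By inclusion–exclusion:
P(≥1) = 50.7 + 35.8 + 39.5 + 44.0 − 17.6 − 18.0 − 21.8 − 14.2 − 8.4 − 13.3 + 5.6 + 5.1 + 6.8 + 2.1 − 0.7 = 95.6%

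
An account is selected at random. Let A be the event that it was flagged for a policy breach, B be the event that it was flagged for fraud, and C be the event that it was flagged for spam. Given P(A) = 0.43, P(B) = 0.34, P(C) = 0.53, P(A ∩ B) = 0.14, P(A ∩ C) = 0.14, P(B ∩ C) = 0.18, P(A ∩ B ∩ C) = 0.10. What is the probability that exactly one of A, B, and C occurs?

0.68

Using the inclusion–exclusion count for exactly one event:
P(exactly one) = 0.43 + 0.34 + 0.53 − 2·0.14 − 2·0.14 − 2·0.18 + 3·0.10 = 0.68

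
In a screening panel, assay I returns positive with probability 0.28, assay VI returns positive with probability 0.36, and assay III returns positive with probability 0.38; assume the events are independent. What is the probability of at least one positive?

0.714304

P(none) = (1 − 0.28) × (1 − 0.36) × (1 − 0.38) = 0.72 × 0.64 × 0.62 = 0.285696
P(at least one) = 1 − 0.285696 = 0.714304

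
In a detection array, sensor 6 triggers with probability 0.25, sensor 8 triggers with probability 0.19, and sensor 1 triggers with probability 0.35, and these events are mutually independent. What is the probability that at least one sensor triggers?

Since the events are independent, P(none) is the product of the individual non-occurrence probabilities.
P(none) = (1 − 0.25) × (1 − 0.19) × (1 − 0.35) = 0.75 × 0.81 × 0.65 = 0.394875
P(at least one) = 1 − 0.394875 = 0.605125

0.605125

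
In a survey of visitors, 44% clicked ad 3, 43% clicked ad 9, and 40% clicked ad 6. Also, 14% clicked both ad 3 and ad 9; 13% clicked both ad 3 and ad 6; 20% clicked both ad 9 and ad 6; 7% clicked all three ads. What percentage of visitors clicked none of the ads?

13%

P(≥1) = 44 + 43 + 40 − 14 − 13 − 20 + 7 = 87%
P(none) = 100% − 87% = 13%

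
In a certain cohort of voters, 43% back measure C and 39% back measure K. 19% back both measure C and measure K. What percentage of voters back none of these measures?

37%

By inclusion-exclusion,
P(union) = 43 + 39 − 19 = 63%
P(none) = 100% − 63% = 37%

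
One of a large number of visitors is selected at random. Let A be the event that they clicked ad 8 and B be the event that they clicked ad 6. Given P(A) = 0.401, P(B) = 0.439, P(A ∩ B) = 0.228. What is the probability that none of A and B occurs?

P(A ∪ B) = 0.401 + 0.439 − 0.228 = 0.612
P(none) = 1 − 0.612 = 0.388

0.388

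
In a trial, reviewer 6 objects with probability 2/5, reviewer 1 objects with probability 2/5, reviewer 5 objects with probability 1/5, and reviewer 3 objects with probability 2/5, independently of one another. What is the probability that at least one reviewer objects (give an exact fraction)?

P(none) = (1 − 2/5) × (1 − 2/5) × (1 − 1/5) × (1 − 2/5) = 3/5 × 3/5 × 4/5 × 3/5 = 108/625
P(at least one) = 1 − 108/625 = 517/625

517/625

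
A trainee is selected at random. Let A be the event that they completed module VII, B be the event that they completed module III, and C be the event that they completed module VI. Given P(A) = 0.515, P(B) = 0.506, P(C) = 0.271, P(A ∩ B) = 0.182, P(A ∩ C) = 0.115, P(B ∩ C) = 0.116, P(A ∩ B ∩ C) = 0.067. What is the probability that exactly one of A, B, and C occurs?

0.667

By inclusion–exclusion (exactly-one form):
P(exactly one) = 0.515 + 0.506 + 0.271 − 2·0.182 − 2·0.115 − 2·0.116 + 3·0.067 = 0.667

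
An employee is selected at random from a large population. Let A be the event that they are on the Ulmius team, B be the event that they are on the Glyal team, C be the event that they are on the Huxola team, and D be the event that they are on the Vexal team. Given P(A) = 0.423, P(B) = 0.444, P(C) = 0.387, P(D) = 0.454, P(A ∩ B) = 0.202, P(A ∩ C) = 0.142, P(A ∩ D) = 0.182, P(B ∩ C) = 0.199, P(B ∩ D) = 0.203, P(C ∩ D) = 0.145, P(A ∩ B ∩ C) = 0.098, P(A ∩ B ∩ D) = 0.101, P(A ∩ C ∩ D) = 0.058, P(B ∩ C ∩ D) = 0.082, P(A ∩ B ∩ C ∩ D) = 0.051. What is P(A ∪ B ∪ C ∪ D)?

0.923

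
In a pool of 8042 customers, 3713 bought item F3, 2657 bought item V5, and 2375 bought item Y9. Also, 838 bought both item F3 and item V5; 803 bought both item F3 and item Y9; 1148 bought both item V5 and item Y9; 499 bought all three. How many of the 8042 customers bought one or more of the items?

6455

Inclusion–exclusion gives
|at least one| = 3713 + 2657 + 2375 − 838 − 803 − 1148 + 499 = 6455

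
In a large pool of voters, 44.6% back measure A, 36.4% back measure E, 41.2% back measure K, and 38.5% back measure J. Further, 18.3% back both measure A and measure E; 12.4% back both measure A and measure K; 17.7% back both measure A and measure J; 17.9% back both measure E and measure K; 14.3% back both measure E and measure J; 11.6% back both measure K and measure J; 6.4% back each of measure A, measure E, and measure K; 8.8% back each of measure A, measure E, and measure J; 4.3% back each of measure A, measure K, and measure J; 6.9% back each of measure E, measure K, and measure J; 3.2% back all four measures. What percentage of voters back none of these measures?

Apply inclusion-exclusion:
P(at least one) = 44.6 + 36.4 + 41.2 + 38.5 − 18.3 − 12.4 − 17.7 − 17.9 − 14.3 − 11.6 + 6.4 + 8.8 + 4.3 + 6.9 − 3.2 = 91.7%
P(none) = 100% − 91.7% = 8.3%

8.3%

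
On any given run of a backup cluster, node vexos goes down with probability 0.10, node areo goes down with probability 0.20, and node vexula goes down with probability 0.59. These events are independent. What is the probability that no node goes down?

P(none) = (1 − 0.10) × (1 − 0.20) × (1 − 0.59) = 0.90 × 0.80 × 0.41 = 0.2952

0.2952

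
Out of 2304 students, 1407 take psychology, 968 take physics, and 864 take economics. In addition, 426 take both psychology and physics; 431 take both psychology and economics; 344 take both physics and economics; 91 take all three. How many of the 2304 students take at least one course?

2129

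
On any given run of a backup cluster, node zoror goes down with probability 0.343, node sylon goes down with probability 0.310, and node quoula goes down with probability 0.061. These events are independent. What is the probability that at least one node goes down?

0.57432313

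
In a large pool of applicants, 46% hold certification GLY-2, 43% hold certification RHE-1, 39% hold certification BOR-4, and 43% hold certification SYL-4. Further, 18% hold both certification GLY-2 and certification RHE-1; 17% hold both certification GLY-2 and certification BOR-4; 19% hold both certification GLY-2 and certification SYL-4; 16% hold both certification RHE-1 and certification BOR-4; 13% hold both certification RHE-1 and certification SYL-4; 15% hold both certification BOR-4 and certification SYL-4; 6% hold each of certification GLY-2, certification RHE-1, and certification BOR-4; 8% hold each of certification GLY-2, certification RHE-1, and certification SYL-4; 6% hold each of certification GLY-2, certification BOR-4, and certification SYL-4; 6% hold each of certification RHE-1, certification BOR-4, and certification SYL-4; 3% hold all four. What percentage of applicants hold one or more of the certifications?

By inclusion-exclusion,
P(union) = 46 + 43 + 39 + 43 − 18 − 17 − 19 − 16 − 13 − 15 + 6 + 8 + 6 + 6 − 3 = 96%

96%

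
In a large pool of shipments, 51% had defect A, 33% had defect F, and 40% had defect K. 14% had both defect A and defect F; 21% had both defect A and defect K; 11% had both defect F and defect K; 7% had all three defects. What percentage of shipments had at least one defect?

85%

Apply inclusion-exclusion:
P(≥1) = 51 + 33 + 40 − 14 − 21 − 11 + 7 = 85%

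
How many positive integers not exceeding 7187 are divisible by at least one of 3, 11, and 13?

3165

⌊7187/3⌋ + ⌊7187/11⌋ + ⌊7187/13⌋ − ⌊7187/33⌋ − ⌊7187/39⌋ − ⌊7187/143⌋ + ⌊7187/429⌋ = 2395 + 653 + 552 − 217 − 184 − 50 + 16 = 3165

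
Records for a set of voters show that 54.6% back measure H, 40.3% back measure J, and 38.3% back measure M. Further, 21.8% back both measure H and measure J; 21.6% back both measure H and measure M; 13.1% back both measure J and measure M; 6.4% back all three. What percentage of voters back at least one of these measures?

83.1%

P(≥1) = 54.6 + 40.3 + 38.3 − 21.8 − 21.6 − 13.1 + 6.4 = 83.1%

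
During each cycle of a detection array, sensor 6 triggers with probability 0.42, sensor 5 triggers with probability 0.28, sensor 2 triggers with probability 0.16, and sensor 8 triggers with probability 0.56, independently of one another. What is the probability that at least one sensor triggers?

Independence gives P(none) = ∏(1 − pᵢ).
P(none) = (1 − 0.42) × (1 − 0.28) × (1 − 0.16) × (1 − 0.56) = 0.58 × 0.72 × 0.84 × 0.44 = 0.15434496
P(at least one) = 1 − 0.15434496 = 0.84565504

0.84565504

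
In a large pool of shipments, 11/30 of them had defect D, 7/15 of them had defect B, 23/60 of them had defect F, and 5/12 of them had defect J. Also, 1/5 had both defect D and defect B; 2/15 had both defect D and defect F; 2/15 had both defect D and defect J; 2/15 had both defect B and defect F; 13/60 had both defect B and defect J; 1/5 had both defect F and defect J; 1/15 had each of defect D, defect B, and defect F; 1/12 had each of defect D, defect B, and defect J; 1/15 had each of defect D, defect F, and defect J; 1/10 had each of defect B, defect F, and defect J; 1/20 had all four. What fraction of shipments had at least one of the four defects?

Using inclusion–exclusion:
P(≥1) = 11/30 + 7/15 + 23/60 + 5/12 − 1/5 − 2/15 − 2/15 − 2/15 − 13/60 − 1/5 + 1/15 + 1/12 + 1/15 + 1/10 − 1/20 = 53/60

53/60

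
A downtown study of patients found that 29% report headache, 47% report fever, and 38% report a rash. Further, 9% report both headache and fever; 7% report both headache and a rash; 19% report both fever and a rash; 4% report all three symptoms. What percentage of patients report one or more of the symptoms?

83%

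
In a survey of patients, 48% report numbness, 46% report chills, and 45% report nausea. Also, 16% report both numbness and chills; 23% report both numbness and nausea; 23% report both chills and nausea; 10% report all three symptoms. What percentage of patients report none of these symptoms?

13%

Inclusion–exclusion gives
P(at least one) = 48 + 46 + 45 − 16 − 23 − 23 + 10 = 87%
P(none) = 100% − 87% = 13%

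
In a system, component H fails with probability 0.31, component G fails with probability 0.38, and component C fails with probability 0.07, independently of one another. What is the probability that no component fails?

0.397854

P(none) = (1 − 0.31) × (1 − 0.38) × (1 − 0.07) = 0.69 × 0.62 × 0.93 = 0.397854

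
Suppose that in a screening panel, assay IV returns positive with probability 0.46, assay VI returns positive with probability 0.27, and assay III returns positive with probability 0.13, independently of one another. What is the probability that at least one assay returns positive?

P(none) = (1 − 0.46) × (1 − 0.27) × (1 − 0.13) = 0.54 × 0.73 × 0.87 = 0.342954
P(at least one) = 1 − 0.342954 = 0.657046

0.657046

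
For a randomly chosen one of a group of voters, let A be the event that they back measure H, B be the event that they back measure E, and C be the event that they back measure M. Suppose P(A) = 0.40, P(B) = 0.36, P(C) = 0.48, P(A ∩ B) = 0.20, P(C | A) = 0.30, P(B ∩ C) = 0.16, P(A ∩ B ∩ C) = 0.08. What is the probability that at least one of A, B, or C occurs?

0.84

P(A ∩ C) = P(A)·P(C|A) = 0.40 × 0.30 = 0.12
Using inclusion–exclusion:
P(A ∪ B ∪ C) = 0.40 + 0.36 + 0.48 − 0.20 − 0.12 − 0.16 + 0.08 = 0.84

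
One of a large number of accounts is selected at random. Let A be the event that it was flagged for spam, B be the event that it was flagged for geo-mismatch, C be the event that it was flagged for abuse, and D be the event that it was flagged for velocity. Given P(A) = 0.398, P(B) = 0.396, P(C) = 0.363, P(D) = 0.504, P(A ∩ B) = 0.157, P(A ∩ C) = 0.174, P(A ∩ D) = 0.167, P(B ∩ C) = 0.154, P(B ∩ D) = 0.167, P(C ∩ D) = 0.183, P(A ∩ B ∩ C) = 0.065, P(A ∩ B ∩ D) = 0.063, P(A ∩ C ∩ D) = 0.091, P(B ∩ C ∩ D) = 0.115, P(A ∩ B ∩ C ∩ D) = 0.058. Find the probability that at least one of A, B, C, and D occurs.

Apply inclusion-exclusion:
P(A ∪ B ∪ C ∪ D) = 0.398 + 0.396 + 0.363 + 0.504 − 0.157 − 0.174 − 0.167 − 0.154 − 0.167 − 0.183 + 0.065 + 0.063 + 0.091 + 0.115 − 0.058 = 0.935

0.935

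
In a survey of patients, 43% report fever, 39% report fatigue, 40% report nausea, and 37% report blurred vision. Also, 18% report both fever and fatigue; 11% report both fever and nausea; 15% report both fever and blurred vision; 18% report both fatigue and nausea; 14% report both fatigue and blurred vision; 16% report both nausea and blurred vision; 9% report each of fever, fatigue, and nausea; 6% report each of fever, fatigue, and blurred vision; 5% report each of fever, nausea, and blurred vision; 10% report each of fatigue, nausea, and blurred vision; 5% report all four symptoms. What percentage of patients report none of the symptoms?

8%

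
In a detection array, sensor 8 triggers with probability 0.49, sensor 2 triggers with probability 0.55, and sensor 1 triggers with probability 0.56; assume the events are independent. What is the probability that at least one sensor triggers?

Since the events are independent, P(none) is the product of the individual non-occurrence probabilities.
P(none) = (1 − 0.49) × (1 − 0.55) × (1 − 0.56) = 0.51 × 0.45 × 0.44 = 0.10098
P(at least one) = 1 − 0.10098 = 0.89902

0.89902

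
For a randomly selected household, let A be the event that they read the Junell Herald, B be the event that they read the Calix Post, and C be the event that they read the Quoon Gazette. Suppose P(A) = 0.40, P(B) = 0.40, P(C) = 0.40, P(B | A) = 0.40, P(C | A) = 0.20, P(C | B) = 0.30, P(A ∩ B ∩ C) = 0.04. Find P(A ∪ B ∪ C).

0.88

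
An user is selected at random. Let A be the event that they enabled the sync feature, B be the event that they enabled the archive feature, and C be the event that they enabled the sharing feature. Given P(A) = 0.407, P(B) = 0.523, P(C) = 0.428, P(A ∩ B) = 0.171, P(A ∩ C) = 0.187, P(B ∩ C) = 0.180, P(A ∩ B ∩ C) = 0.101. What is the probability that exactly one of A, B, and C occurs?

Using the inclusion–exclusion count for exactly one event:
P(exactly one) = 0.407 + 0.523 + 0.428 − 2·0.171 − 2·0.187 − 2·0.180 + 3·0.101 = 0.585

0.585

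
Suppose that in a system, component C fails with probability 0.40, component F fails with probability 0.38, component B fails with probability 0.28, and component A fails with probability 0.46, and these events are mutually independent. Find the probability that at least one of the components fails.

0.8553664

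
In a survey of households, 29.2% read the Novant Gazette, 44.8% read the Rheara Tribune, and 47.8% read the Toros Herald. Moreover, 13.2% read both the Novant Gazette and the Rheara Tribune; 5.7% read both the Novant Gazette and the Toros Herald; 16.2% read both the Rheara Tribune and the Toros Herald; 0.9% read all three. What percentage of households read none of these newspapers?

By inclusion–exclusion:
P(union) = 29.2 + 44.8 + 47.8 − 13.2 − 5.7 − 16.2 + 0.9 = 87.6%
P(none) = 100% − 87.6% = 12.4%

12.4%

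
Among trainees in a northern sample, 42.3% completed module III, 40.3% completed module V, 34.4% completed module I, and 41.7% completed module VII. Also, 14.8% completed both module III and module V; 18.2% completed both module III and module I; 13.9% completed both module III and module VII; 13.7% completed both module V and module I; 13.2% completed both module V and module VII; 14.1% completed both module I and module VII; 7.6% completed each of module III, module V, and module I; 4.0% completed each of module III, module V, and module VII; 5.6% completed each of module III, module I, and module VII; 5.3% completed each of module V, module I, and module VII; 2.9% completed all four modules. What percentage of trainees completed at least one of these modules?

90.4%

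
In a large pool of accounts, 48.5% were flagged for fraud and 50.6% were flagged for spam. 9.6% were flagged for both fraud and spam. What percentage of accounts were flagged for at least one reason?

89.5%

By inclusion–exclusion:
P(union) = 48.5 + 50.6 − 9.6 = 89.5%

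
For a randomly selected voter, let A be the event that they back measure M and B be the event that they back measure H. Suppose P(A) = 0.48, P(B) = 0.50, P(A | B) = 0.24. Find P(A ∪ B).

P(A ∩ B) = P(B)·P(A|B) = 0.50 × 0.24 = 0.12
By inclusion–exclusion:
P(A ∪ B) = 0.48 + 0.50 − 0.12 = 0.86

0.86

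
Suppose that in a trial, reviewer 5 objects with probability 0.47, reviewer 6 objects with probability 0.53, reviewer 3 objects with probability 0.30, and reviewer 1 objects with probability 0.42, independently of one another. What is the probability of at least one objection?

Independence gives P(none) = ∏(1 − pᵢ).
P(none) = (1 − 0.47) × (1 − 0.53) × (1 − 0.30) × (1 − 0.42) = 0.53 × 0.47 × 0.70 × 0.58 = 0.1011346
P(at least one) = 1 − 0.1011346 = 0.8988654

0.8988654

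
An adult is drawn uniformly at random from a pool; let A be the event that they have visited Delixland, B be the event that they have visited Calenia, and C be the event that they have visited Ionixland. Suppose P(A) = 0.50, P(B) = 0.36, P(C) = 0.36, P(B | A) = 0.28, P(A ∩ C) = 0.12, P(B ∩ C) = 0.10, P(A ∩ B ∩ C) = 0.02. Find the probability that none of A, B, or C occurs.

P(A ∩ B) = P(A)·P(B|A) = 0.50 × 0.28 = 0.14
Using inclusion–exclusion:
P(A ∪ B ∪ C) = 0.50 + 0.36 + 0.36 − 0.14 − 0.12 − 0.10 + 0.02 = 0.88
P(none) = 1 − 0.88 = 0.12

0.12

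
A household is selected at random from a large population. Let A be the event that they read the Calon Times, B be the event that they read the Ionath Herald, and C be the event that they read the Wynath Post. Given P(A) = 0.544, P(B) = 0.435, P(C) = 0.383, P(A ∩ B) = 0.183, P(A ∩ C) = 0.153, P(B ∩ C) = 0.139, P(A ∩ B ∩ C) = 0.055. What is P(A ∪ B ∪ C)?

By inclusion–exclusion:
P(A ∪ B ∪ C) = 0.544 + 0.435 + 0.383 − 0.183 − 0.153 − 0.139 + 0.055 = 0.942

0.942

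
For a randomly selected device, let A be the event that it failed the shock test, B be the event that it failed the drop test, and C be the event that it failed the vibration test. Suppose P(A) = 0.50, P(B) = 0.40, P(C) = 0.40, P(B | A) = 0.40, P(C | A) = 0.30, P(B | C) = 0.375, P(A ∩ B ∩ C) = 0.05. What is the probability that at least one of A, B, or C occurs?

0.85

P(A ∩ B) = P(A)·P(B|A) = 0.50 × 0.40 = 0.20
P(A ∩ C) = P(A)·P(C|A) = 0.50 × 0.30 = 0.15
P(B ∩ C) = P(C)·P(B|C) = 0.40 × 0.375 = 0.15
P(A ∪ B ∪ C) = 0.50 + 0.40 + 0.40 − 0.20 − 0.15 − 0.15 + 0.05 = 0.85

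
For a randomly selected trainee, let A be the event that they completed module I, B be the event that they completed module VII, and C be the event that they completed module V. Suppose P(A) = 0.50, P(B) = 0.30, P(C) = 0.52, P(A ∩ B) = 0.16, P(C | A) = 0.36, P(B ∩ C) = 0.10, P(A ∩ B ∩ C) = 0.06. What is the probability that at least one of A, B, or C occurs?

P(A ∩ C) = P(A)·P(C|A) = 0.50 × 0.36 = 0.18
Using inclusion–exclusion:
P(A ∪ B ∪ C) = 0.50 + 0.30 + 0.52 − 0.16 − 0.18 − 0.10 + 0.06 = 0.94

0.94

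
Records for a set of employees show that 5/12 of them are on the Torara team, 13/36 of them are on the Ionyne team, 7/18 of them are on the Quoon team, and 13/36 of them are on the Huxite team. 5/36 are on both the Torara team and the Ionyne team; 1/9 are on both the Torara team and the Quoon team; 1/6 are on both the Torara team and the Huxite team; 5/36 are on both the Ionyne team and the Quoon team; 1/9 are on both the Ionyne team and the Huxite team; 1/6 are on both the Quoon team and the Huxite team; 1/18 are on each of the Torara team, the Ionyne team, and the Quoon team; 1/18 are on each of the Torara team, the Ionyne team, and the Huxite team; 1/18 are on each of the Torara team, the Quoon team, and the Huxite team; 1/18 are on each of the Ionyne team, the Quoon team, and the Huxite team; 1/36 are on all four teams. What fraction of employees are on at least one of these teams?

Using inclusion–exclusion:
P(union) = 5/12 + 13/36 + 7/18 + 13/36 − 5/36 − 1/9 − 1/6 − 5/36 − 1/9 − 1/6 + 1/18 + 1/18 + 1/18 + 1/18 − 1/36 = 8/9

8/9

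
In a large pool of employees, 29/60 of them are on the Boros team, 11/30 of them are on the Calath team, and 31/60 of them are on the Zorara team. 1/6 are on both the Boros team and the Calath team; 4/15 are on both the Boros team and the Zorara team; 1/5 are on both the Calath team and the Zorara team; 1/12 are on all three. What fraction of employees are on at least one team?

49/60

P(at least one) = 29/60 + 11/30 + 31/60 − 1/6 − 4/15 − 1/5 + 1/12 = 49/60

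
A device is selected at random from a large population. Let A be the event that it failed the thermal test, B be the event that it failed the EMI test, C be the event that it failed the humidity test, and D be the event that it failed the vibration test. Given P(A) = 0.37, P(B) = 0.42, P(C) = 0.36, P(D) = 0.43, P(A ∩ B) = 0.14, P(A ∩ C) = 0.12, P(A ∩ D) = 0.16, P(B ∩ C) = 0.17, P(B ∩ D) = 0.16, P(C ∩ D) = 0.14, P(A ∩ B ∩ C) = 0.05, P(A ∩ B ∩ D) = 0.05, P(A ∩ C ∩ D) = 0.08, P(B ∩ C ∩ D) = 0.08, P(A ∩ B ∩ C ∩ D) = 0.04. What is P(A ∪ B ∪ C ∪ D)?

P(A ∪ B ∪ C ∪ D) = 0.37 + 0.42 + 0.36 + 0.43 − 0.14 − 0.12 − 0.16 − 0.17 − 0.16 − 0.14 + 0.05 + 0.05 + 0.08 + 0.08 − 0.04 = 0.91

0.91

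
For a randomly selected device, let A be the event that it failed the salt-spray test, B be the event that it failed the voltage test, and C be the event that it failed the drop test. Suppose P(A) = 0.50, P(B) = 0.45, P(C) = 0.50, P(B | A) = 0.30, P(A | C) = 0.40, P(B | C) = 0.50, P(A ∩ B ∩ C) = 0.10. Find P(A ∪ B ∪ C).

P(A ∩ B) = P(A)·P(B|A) = 0.50 × 0.30 = 0.15
P(A ∩ C) = P(C)·P(A|C) = 0.50 × 0.40 = 0.20
P(B ∩ C) = P(C)·P(B|C) = 0.50 × 0.50 = 0.25
By inclusion-exclusion,
P(A ∪ B ∪ C) = 0.50 + 0.45 + 0.50 − 0.15 − 0.20 − 0.25 + 0.10 = 0.95

0.95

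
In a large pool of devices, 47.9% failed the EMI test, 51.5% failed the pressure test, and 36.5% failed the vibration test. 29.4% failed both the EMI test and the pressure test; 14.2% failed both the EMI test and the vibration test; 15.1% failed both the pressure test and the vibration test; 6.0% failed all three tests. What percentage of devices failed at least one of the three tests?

83.2%

Inclusion–exclusion gives
P(≥1) = 47.9 + 51.5 + 36.5 − 29.4 − 14.2 − 15.1 + 6.0 = 83.2%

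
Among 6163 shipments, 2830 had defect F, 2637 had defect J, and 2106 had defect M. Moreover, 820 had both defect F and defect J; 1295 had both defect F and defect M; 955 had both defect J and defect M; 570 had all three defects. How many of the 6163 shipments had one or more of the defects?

By inclusion–exclusion:
N(≥1) = 2830 + 2637 + 2106 − 820 − 1295 − 955 + 570 = 5073

5073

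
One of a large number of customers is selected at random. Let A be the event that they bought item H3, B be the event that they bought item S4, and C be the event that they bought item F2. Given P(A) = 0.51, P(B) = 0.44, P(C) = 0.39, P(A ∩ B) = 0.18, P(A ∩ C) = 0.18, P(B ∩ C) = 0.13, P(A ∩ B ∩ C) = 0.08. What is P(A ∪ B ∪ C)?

0.93

P(A ∪ B ∪ C) = 0.51 + 0.44 + 0.39 − 0.18 − 0.18 − 0.13 + 0.08 = 0.93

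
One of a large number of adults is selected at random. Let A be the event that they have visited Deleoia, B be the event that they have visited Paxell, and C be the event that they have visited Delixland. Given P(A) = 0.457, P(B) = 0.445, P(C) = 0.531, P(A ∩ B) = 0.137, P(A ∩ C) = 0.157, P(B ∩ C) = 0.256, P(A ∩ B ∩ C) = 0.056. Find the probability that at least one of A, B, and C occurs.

By inclusion-exclusion,
P(A ∪ B ∪ C) = 0.457 + 0.445 + 0.531 − 0.137 − 0.157 − 0.256 + 0.056 = 0.939

0.939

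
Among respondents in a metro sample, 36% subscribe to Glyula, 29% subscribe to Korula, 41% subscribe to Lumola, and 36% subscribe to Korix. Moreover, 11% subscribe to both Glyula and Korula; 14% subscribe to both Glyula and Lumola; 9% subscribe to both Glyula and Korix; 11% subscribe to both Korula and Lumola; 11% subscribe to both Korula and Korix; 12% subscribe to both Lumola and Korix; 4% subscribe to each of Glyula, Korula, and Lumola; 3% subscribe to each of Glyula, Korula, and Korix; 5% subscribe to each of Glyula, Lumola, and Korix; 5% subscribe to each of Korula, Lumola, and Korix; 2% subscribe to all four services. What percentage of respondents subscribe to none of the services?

Using inclusion–exclusion:
P(union) = 36 + 29 + 41 + 36 − 11 − 14 − 9 − 11 − 11 − 12 + 4 + 3 + 5 + 5 − 2 = 89%
P(none) = 100% − 89% = 11%

11%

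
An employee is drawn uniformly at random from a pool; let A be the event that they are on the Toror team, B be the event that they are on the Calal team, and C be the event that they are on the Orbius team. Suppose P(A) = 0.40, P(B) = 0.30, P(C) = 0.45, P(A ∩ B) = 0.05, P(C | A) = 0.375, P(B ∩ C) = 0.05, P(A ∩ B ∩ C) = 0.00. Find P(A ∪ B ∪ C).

0.90

P(A ∩ C) = P(A)·P(C|A) = 0.40 × 0.375 = 0.15
By inclusion-exclusion,
P(A ∪ B ∪ C) = 0.40 + 0.30 + 0.45 − 0.05 − 0.15 − 0.05 + 0.00 = 0.90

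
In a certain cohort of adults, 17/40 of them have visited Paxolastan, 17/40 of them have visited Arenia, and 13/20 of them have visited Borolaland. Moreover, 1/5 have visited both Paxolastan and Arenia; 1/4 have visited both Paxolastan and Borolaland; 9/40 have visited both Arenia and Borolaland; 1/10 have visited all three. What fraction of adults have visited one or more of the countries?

37/40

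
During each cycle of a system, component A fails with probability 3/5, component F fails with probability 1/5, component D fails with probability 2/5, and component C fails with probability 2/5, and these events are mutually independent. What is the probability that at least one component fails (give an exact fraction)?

553/625

P(none) = (1 − 3/5) × (1 − 1/5) × (1 − 2/5) × (1 − 2/5) = 2/5 × 4/5 × 3/5 × 3/5 = 72/625
P(at least one) = 1 − 72/625 = 553/625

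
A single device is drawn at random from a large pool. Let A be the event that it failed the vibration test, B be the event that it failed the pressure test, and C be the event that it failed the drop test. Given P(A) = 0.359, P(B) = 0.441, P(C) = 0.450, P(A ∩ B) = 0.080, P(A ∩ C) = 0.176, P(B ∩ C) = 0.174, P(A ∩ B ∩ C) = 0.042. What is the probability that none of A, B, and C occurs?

P(A ∪ B ∪ C) = 0.359 + 0.441 + 0.450 − 0.080 − 0.176 − 0.174 + 0.042 = 0.862
P(none) = 1 − 0.862 = 0.138

0.138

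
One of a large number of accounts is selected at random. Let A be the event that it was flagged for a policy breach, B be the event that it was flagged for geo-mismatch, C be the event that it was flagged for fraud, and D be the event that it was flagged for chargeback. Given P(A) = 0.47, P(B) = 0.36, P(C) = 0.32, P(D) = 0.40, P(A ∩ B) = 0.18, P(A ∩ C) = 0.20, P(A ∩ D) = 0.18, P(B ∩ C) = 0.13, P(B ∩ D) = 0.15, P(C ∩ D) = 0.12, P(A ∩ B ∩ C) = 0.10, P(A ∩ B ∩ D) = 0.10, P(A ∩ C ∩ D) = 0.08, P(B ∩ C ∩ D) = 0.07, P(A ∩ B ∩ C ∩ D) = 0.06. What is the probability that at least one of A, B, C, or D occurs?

Using inclusion–exclusion:
P(A ∪ B ∪ C ∪ D) = 0.47 + 0.36 + 0.32 + 0.40 − 0.18 − 0.20 − 0.18 − 0.13 − 0.15 − 0.12 + 0.10 + 0.10 + 0.08 + 0.07 − 0.06 = 0.88

0.88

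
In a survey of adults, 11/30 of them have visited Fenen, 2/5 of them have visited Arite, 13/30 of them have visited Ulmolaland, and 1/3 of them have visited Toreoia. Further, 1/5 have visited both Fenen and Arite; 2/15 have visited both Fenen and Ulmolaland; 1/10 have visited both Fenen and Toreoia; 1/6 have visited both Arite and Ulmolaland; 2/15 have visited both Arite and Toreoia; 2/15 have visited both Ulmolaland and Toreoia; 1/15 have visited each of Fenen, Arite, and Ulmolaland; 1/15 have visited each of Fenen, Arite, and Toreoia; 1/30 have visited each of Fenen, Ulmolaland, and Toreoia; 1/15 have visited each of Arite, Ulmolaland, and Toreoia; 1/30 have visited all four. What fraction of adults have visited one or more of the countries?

13/15

Inclusion–exclusion gives
P(union) = 11/30 + 2/5 + 13/30 + 1/3 − 1/5 − 2/15 − 1/10 − 1/6 − 2/15 − 2/15 + 1/15 + 1/15 + 1/30 + 1/15 − 1/30 = 13/15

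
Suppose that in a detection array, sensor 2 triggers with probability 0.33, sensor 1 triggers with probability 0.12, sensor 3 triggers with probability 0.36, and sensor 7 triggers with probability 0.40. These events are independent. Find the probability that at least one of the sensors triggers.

P(none) = (1 − 0.33) × (1 − 0.12) × (1 − 0.36) × (1 − 0.40) = 0.67 × 0.88 × 0.64 × 0.60 = 0.2264064
P(at least one) = 1 − 0.2264064 = 0.7735936

0.7735936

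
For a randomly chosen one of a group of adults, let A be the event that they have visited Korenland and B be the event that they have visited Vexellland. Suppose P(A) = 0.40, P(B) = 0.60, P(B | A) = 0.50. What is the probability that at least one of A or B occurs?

0.80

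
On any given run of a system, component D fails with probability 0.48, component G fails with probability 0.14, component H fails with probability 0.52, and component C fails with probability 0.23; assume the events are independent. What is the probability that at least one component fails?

0.83471488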